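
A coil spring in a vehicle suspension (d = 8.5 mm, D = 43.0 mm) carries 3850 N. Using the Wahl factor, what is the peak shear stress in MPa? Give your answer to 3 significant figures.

Spring index C = D/d = 43.0/8.5 = 5.0588
K_W = (4C−1)/(4C−4) + 0.615/C = 19.235/16.235 + 0.1216 = 1.3064
τ₀ = 8FD/(πd³) = 8·3850·43.0/(π·8.5³) = 1.3244e+06/1929.3 = 686.46 MPa
τ_max = K·τ₀ = 1.3064 × 686.46 = 896.75 MPa

897 MPa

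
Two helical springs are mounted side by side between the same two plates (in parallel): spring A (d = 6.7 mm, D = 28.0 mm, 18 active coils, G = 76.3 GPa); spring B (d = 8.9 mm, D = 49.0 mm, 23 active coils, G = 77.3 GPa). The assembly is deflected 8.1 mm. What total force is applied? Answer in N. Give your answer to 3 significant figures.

575 N

k_A = Gd⁴/(8D³N_a) = (76.3×10³)(6.7⁴)/(8·28.0³·18) = 48.639 N/mm
k_B = Gd⁴/(8D³N_a) = (77.3×10³)(8.9⁴)/(8·49.0³·23) = 22.404 N/mm
Parallel: k_eq = 48.639 + 22.404 = 71.044 N/mm
F = k_eq·δ = 71.044·8.1 = 575.45 N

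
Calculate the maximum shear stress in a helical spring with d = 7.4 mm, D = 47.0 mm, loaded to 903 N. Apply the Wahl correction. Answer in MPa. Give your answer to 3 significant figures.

Spring index C = D/d = 47.0/7.4 = 6.3514
K_W = (4C−1)/(4C−4) + 0.615/C = 24.405/21.405 + 0.0968 = 1.2370
τ₀ = 8FD/(πd³) = 8·903·47.0/(π·7.4³) = 339528/1273 = 266.7 MPa
τ_max = K·τ₀ = 1.2370 × 266.7 = 329.91 MPa

330 MPa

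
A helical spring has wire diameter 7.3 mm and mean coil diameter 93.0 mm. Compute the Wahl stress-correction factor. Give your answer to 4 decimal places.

1.1122

C = D/d = 93.0/7.3 = 12.7397
K_W = (4C−1)/(4C−4) + 0.615/C = 49.959/46.959 + 0.0483 = 1.1122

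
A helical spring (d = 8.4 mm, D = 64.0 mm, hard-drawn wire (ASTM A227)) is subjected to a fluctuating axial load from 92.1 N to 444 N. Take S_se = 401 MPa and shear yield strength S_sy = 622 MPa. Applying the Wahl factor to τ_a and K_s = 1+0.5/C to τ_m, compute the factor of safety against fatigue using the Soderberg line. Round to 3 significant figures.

3.70

C = D/d = 64.0/8.4 = 7.6190; K_W = (4C−1)/(4C−4)+0.615/C = 1.1940; K_s = 1+0.5/C = 1.0656
F_a = (F_max−F_min)/2 = 175.95 N; F_m = (F_max+F_min)/2 = 268.05 N
τ_a = K_W·8F_aD/(πd³) = 1.1940 × 48.381 = 57.768 MPa
τ_m = K_s·8F_mD/(πd³) = 1.0656 × 73.705 = 78.542 MPa
Soderberg: 1/n_f = τ_a/S_se + τ_m/S_sy = 57.768/401 + 78.542/622 = 0.14406 + 0.12627 = 0.27033
n_f = 1/0.27033 = 3.699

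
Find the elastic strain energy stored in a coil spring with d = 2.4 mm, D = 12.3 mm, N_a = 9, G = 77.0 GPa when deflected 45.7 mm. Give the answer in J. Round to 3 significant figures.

k = Gd⁴/(8D³N_a) = (77.0×10³)(2.4⁴)/(8·12.3³·9) = 19.067 N/mm
U = ½kδ² = 0.5 × 19.067 × 45.7² = 19911 N·mm = 19.911 J

19.9 J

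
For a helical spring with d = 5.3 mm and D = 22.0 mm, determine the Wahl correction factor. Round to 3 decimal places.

1.386

C = D/d = 22.0/5.3 = 4.1509
K_W = (4C−1)/(4C−4) + 0.615/C = 15.604/12.604 + 0.1482 = 1.3862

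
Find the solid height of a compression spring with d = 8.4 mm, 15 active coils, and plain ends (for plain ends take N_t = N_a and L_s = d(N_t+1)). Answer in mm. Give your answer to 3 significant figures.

134 mm

plain ends: N_t = N_a = 15
L_s = d·(N_t+1) = 8.4 × 16 = 134.4 mm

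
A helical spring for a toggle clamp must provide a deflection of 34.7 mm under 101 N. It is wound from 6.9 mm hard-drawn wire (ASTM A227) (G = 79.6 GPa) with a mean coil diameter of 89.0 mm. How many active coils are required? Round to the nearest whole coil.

Required rate k = F/δ = 101/34.7 = 2.9107 N/mm
N_a = Gd⁴/(8D³k) = (79.6×10³ × 6.9⁴)/(8 × 89.0³ × 2.9107)
    = 1.8043e+08 / 1.64154e+07 = 10.99 → 11 coils

11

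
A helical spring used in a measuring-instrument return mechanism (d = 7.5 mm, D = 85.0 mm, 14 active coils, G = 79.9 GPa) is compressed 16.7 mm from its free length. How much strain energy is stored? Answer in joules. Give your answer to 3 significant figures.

k = Gd⁴/(8D³N_a) = (79.9×10³)(7.5⁴)/(8·85.0³·14) = 3.6755 N/mm
U = ½kδ² = 0.5 × 3.6755 × 16.7² = 512.53 N·mm = 0.51253 J

0.513 J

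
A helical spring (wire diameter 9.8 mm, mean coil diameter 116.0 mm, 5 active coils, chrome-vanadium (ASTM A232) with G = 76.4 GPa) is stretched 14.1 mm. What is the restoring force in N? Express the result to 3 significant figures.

159 N

k = Gd⁴/(8D³N_a) = (76.4×10³)(9.8⁴)/(8·116.0³·5) = 11.287 N/mm
F = k·δ = 11.287 × 14.1 = 159.14 N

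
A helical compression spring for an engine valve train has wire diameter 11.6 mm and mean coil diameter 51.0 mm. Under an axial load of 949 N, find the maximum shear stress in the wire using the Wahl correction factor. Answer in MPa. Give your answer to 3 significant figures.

Spring index C = D/d = 51.0/11.6 = 4.3966
K_W = (4C−1)/(4C−4) + 0.615/C = 16.586/13.586 + 0.1399 = 1.3607
τ₀ = 8FD/(πd³) = 8·949·51.0/(π·11.6³) = 387192/4903.7 = 78.959 MPa
τ_max = K·τ₀ = 1.3607 × 78.959 = 107.44 MPa

107 MPa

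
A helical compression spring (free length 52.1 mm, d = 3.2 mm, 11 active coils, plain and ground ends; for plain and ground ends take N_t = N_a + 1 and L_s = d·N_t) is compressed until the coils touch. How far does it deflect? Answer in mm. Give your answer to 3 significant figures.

N_t = 12; L_s = 3.2·12 = 38.4 mm
δ_solid = L₀ − L_s = 52.1 − 38.4 = 13.7 mm

13.7 mm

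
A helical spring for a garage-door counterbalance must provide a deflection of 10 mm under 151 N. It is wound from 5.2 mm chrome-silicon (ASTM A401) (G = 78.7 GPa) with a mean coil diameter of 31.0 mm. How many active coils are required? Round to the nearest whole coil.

16

Required rate k = F/δ = 151/10 = 15.1 N/mm
N_a = Gd⁴/(8D³k) = (78.7×10³ × 5.2⁴)/(8 × 31.0³ × 15.1)
    = 5.75424e+07 / 3.59875e+06 = 15.99 → 16 coils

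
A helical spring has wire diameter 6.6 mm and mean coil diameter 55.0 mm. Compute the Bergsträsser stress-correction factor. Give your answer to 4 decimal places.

C = D/d = 55.0/6.6 = 8.3333
K_B = (4C+2)/(4C−3) = 35.333/30.333 = 1.1648

1.1648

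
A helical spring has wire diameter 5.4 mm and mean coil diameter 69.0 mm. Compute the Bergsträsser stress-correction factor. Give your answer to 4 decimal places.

C = D/d = 69.0/5.4 = 12.7778
K_B = (4C+2)/(4C−3) = 53.111/48.111 = 1.1039

1.1039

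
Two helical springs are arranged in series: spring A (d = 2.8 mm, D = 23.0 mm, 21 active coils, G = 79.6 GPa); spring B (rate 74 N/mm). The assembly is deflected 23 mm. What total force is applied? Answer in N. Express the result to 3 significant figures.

k_A = Gd⁴/(8D³N_a) = (79.6×10³)(2.8⁴)/(8·23.0³·21) = 2.3936 N/mm
Series: 1/k_eq = 1/2.3936 + 1/74 = 0.43129; k_eq = 2.3186 N/mm
F = k_eq·δ = 2.3186·23 = 53.328 N

53.3 N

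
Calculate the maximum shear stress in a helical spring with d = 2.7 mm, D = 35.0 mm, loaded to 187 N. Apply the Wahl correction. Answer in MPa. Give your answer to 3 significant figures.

Spring index C = D/d = 35.0/2.7 = 12.9630
K_W = (4C−1)/(4C−4) + 0.615/C = 50.852/47.852 + 0.0474 = 1.1101
τ₀ = 8FD/(πd³) = 8·187·35.0/(π·2.7³) = 52360/61.836 = 846.76 MPa
τ_max = K·τ₀ = 1.1101 × 846.76 = 940.02 MPa

940 MPa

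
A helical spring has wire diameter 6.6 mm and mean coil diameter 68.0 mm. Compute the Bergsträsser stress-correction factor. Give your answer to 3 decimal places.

1.131

C = D/d = 68.0/6.6 = 10.3030
K_B = (4C+2)/(4C−3) = 43.212/38.212 = 1.1308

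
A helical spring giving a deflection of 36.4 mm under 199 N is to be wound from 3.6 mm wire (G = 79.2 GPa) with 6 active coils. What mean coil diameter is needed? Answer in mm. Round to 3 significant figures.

Required rate k = F/δ = 199/36.4 = 5.467 N/mm
D = (Gd⁴/(8N_a·k))^(1/3) = (79.2×10³·3.6⁴/(8·6·5.467))^(1/3)
  = (50692.3)^(1/3) = 37.0096 mm

37.0 mm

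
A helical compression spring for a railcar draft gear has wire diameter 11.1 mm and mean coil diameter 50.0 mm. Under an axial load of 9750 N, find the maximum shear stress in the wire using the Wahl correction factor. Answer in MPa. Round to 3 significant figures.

1230 MPa

Spring index C = D/d = 50.0/11.1 = 4.5045
K_W = (4C−1)/(4C−4) + 0.615/C = 17.018/14.018 + 0.1365 = 1.3505
τ₀ = 8FD/(πd³) = 8·9750·50.0/(π·11.1³) = 3.9e+06/4296.5 = 907.71 MPa
τ_max = K·τ₀ = 1.3505 × 907.71 = 1225.9 MPa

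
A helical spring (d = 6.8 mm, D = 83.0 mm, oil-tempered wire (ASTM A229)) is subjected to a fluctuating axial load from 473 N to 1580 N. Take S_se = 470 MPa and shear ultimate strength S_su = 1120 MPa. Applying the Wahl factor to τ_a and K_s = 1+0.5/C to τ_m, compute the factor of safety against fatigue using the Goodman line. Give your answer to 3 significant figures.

C = D/d = 83.0/6.8 = 12.2059; K_W = (4C−1)/(4C−4)+0.615/C = 1.1173; K_s = 1+0.5/C = 1.0410
F_a = (F_max−F_min)/2 = 553.5 N; F_m = (F_max+F_min)/2 = 1026.5 N
τ_a = K_W·8F_aD/(πd³) = 1.1173 × 372.06 = 415.7 MPa
τ_m = K_s·8F_mD/(πd³) = 1.0410 × 690 = 718.27 MPa
Goodman: 1/n_f = τ_a/S_se + τ_m/S_su = 415.7/470 + 718.27/1120 = 0.88448 + 0.64131 = 1.5258
n_f = 1/1.5258 = 0.6554

0.655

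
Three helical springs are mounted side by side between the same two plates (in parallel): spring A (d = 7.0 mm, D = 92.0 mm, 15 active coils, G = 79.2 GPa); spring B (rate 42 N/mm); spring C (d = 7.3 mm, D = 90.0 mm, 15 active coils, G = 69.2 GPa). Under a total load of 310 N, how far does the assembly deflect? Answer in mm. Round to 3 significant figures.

6.70 mm

k_A = Gd⁴/(8D³N_a) = (79.2×10³)(7.0⁴)/(8·92.0³·15) = 2.035 N/mm
k_C = Gd⁴/(8D³N_a) = (69.2×10³)(7.3⁴)/(8·90.0³·15) = 2.2464 N/mm
Parallel: k_eq = 2.035 + 42 + 2.2464 = 46.281 N/mm
δ = F/k_eq = 310/46.281 = 6.6981 mm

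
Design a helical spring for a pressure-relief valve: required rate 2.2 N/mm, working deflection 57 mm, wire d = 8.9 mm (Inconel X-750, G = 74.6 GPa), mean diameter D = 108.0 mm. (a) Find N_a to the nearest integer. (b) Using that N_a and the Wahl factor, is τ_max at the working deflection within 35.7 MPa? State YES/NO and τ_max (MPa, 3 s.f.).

(a) 21 coils; (b) NO, τ_max = 55.0 MPa

N_a = Gd⁴/(8D³k) = (74.6×10³)(8.9⁴)/(8·108.0³·2.2) = 21.11 → N_a = 21
Actual rate k = Gd⁴/(8D³·21) = 2.2117 N/mm
Working load F = kδ = 2.2117·57 = 126.06 N
C = 108.0/8.9 = 12.1348; K_W = (4C−1)/(4C−4)+0.615/C = 1.1180
τ_max = K_W·8FD/(πd³) = 1.1180·49.18 = 54.985 MPa
τ_max > 35.7 MPa → exceeds allowable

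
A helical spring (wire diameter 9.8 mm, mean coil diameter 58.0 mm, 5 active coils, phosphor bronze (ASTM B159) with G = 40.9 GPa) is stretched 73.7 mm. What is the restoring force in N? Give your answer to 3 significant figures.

3560 N

k = Gd⁴/(8D³N_a) = (40.9×10³)(9.8⁴)/(8·58.0³·5) = 48.337 N/mm
F = k·δ = 48.337 × 73.7 = 3562.5 N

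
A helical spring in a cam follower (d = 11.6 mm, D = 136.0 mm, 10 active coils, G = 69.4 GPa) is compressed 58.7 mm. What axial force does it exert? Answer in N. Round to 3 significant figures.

k = Gd⁴/(8D³N_a) = (69.4×10³)(11.6⁴)/(8·136.0³·10) = 6.2443 N/mm
F = k·δ = 6.2443 × 58.7 = 366.54 N

367 N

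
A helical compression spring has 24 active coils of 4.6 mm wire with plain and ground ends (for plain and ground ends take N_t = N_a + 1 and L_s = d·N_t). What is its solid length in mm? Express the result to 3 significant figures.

115 mm

plain and ground ends: N_t = N_a + 1 = 24 + 1 = 25
L_s = d·N_t = 4.6 × 25 = 115 mm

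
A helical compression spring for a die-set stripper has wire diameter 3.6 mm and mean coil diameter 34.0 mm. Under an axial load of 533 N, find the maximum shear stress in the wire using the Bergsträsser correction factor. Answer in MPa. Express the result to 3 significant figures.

Spring index C = D/d = 34.0/3.6 = 9.4444
K_B = (4C+2)/(4C−3) = 39.778/34.778 = 1.1438
τ₀ = 8FD/(πd³) = 8·533·34.0/(π·3.6³) = 144976/146.57 = 989.1 MPa
τ_max = K·τ₀ = 1.1438 × 989.1 = 1131.3 MPa

1130 MPa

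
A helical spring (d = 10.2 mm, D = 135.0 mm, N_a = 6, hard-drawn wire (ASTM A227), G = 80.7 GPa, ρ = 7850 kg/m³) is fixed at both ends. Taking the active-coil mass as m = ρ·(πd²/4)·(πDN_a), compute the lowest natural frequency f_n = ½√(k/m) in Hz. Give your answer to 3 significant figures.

k = Gd⁴/(8D³N_a) = (80.7×10³)(10.2⁴)/(8·135.0³·6) = 7.3966 N/mm = 7396.6 N/m
Wire length L = πDN_a = π·135.0·6 = 2544.7 mm
m = ρ·(πd²/4)·L = 7850 × 81.713×10⁻⁶ m² × 2.5447 m = 1.6323 kg
f_n = ½√(k/m) = 0.5·√(7396.6/1.6323) = 0.5·√(4531.4) = 33.658 Hz

33.7 Hz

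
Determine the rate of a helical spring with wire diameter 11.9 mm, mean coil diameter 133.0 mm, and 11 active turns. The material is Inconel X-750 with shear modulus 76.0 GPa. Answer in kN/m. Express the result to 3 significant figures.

k = Gd⁴/(8D³N_a) = (76.0×10³ × 11.9⁴) / (8 × 133.0³ × 11)
  = 1.52406e+09 / 2.07032e+08 = 7.3615 N/mm

7.36 kN/m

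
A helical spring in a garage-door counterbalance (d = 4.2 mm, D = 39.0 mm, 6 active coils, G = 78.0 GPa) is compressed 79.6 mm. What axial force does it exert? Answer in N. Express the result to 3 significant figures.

679 N

k = Gd⁴/(8D³N_a) = (78.0×10³)(4.2⁴)/(8·39.0³·6) = 8.5243 N/mm
F = k·δ = 8.5243 × 79.6 = 678.53 N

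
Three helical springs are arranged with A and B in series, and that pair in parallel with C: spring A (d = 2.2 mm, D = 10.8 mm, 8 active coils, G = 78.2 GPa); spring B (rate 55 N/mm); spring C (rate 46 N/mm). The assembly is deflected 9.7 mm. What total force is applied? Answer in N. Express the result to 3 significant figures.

k_A = Gd⁴/(8D³N_a) = (78.2×10³)(2.2⁴)/(8·10.8³·8) = 22.722 N/mm
Springs A,B series: k_AB = 1/(1/22.722+1/55) = 16.079 N/mm; parallel with C: k_eq = 16.079+46 = 62.079 N/mm
F = k_eq·δ = 62.079·9.7 = 602.17 N

602 N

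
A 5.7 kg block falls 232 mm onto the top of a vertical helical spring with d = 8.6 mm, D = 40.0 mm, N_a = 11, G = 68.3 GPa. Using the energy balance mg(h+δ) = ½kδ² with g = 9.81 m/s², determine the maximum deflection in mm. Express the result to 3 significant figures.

20.6 mm

k = Gd⁴/(8D³N_a) = (68.3×10³)(8.6⁴)/(8·40.0³·11) = 66.336 N/mm
W = mg = 5.7 × 9.81 = 55.917 N
½kδ² − Wδ − Wh = 0 → δ = (W + √(W² + 2kWh))/k
δ = (55.917 + √(3126.7 + 1.72113e+06))/66.336 = (55.917 + 1313.1)/66.336 = 20.638 mm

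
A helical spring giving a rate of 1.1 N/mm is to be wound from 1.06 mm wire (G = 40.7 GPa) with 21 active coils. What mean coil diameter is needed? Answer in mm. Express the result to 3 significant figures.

6.53 mm

D = (Gd⁴/(8N_a·k))^(1/3) = (40.7×10³·1.06⁴/(8·21·1.1))^(1/3)
  = (278.046)^(1/3) = 6.5269 mm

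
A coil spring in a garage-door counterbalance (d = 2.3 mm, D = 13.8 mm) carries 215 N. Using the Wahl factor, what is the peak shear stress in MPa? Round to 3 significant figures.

778 MPa

Spring index C = D/d = 13.8/2.3 = 6.0000
K_W = (4C−1)/(4C−4) + 0.615/C = 23.000/20.000 + 0.1025 = 1.2525
τ₀ = 8FD/(πd³) = 8·215·13.8/(π·2.3³) = 23736/38.224 = 620.98 MPa
τ_max = K·τ₀ = 1.2525 × 620.98 = 777.77 MPa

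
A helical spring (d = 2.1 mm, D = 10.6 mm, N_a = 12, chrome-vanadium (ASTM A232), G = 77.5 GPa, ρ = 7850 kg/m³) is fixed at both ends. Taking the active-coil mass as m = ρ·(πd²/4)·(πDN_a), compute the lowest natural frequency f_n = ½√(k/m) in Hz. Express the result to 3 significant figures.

k = Gd⁴/(8D³N_a) = (77.5×10³)(2.1⁴)/(8·10.6³·12) = 13.182 N/mm = 13182 N/m
Wire length L = πDN_a = π·10.6·12 = 399.61 mm
m = ρ·(πd²/4)·L = 7850 × 3.4636×10⁻⁶ m² × 0.39961 m = 0.010865 kg
f_n = ½√(k/m) = 0.5·√(13182/0.010865) = 0.5·√(1.2133e+06) = 550.74 Hz

551 Hz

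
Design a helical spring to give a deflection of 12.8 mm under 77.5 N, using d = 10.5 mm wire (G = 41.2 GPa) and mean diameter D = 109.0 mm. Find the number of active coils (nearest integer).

8

Required rate k = F/δ = 77.5/12.8 = 6.0547 N/mm
N_a = Gd⁴/(8D³k) = (41.2×10³ × 10.5⁴)/(8 × 109.0³ × 6.0547)
    = 5.00789e+08 / 6.2728e+07 = 7.983 → 8 coils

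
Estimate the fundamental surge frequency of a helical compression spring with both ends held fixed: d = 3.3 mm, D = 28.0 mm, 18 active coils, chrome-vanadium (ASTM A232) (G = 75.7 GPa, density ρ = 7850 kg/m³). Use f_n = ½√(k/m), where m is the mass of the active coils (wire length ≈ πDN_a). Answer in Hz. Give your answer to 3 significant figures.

k = Gd⁴/(8D³N_a) = (75.7×10³)(3.3⁴)/(8·28.0³·18) = 2.84 N/mm = 2840 N/m
Wire length L = πDN_a = π·28.0·18 = 1583.4 mm
m = ρ·(πd²/4)·L = 7850 × 8.553×10⁻⁶ m² × 1.5834 m = 0.10631 kg
f_n = ½√(k/m) = 0.5·√(2840/0.10631) = 0.5·√(26715) = 81.723 Hz

81.7 Hz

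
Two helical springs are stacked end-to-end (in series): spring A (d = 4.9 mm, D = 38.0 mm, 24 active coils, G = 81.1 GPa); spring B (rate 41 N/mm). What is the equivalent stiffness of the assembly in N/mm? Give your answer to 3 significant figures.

k_A = Gd⁴/(8D³N_a) = (81.1×10³)(4.9⁴)/(8·38.0³·24) = 4.4377 N/mm
Series: 1/k_eq = 1/4.4377 + 1/41 = 0.24973; k_eq = 4.0042 N/mm

4.00 N/mm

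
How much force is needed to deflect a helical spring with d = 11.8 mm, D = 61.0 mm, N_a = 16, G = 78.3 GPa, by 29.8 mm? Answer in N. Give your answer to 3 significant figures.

k = Gd⁴/(8D³N_a) = (78.3×10³)(11.8⁴)/(8·61.0³·16) = 52.25 N/mm
F = k·δ = 52.25 × 29.8 = 1557.1 N

1560 N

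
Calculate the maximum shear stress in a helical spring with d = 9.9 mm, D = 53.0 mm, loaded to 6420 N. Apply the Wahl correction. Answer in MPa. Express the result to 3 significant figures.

Spring index C = D/d = 53.0/9.9 = 5.3535
K_W = (4C−1)/(4C−4) + 0.615/C = 20.414/17.414 + 0.1149 = 1.2872
τ₀ = 8FD/(πd³) = 8·6420·53.0/(π·9.9³) = 2.72208e+06/3048.3 = 892.99 MPa
τ_max = K·τ₀ = 1.2872 × 892.99 = 1149.4 MPa

1150 MPa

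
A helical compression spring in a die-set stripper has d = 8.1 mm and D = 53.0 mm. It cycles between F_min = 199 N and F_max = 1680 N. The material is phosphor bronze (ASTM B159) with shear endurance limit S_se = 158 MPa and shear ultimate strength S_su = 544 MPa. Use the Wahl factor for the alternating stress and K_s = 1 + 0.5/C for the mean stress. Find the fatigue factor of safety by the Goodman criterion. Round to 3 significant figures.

C = D/d = 53.0/8.1 = 6.5432; K_W = (4C−1)/(4C−4)+0.615/C = 1.2293; K_s = 1+0.5/C = 1.0764
F_a = (F_max−F_min)/2 = 740.5 N; F_m = (F_max+F_min)/2 = 939.5 N
τ_a = K_W·8F_aD/(πd³) = 1.2293 × 188.06 = 231.17 MPa
τ_m = K_s·8F_mD/(πd³) = 1.0764 × 238.59 = 256.83 MPa
Goodman: 1/n_f = τ_a/S_se + τ_m/S_su = 231.17/158 + 256.83/544 = 1.46313 + 0.47210 = 1.9352
n_f = 1/1.9352 = 0.5167

0.517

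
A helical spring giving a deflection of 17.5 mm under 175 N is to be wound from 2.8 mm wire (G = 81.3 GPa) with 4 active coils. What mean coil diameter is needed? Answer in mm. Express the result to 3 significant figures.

25.0 mm

Required rate k = F/δ = 175/17.5 = 10 N/mm
D = (Gd⁴/(8N_a·k))^(1/3) = (81.3×10³·2.8⁴/(8·4·10))^(1/3)
  = (15616.1)^(1/3) = 24.9953 mm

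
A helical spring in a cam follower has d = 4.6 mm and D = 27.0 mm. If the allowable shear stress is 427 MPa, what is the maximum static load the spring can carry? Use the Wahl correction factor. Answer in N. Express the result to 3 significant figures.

480 N

C = D/d = 27.0/4.6 = 5.8696
K_W = (4C−1)/(4C−4) + 0.615/C = 22.478/19.478 + 0.1048 = 1.2588
τ_max = K·8FD/(πd³) → F_max = τ_allow·πd³/(8DK)
F_max = 427·π·4.6³/(8·27.0·1.2588) = 1.3057e+05/271.9 = 480.22 N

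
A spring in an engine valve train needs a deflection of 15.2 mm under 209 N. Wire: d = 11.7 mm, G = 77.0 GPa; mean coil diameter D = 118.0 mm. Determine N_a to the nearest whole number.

Required rate k = F/δ = 209/15.2 = 13.75 N/mm
N_a = Gd⁴/(8D³k) = (77.0×10³ × 11.7⁴)/(8 × 118.0³ × 13.75)
    = 1.44289e+09 / 1.80734e+08 = 7.984 → 8 coils

8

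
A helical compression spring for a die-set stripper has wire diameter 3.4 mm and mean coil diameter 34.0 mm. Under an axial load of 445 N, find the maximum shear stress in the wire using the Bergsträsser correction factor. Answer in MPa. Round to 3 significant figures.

Spring index C = D/d = 34.0/3.4 = 10.0000
K_B = (4C+2)/(4C−3) = 42.000/37.000 = 1.1351
τ₀ = 8FD/(πd³) = 8·445·34.0/(π·3.4³) = 121040/123.48 = 980.26 MPa
τ_max = K·τ₀ = 1.1351 × 980.26 = 1112.7 MPa

1110 MPa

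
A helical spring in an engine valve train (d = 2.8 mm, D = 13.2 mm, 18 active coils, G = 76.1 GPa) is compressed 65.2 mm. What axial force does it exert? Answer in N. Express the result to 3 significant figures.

k = Gd⁴/(8D³N_a) = (76.1×10³)(2.8⁴)/(8·13.2³·18) = 14.123 N/mm
F = k·δ = 14.123 × 65.2 = 920.83 N

921 N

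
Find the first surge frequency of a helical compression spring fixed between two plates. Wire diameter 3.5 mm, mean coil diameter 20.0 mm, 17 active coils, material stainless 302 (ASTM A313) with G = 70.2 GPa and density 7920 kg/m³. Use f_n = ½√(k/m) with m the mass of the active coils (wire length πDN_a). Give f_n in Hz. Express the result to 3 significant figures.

k = Gd⁴/(8D³N_a) = (70.2×10³)(3.5⁴)/(8·20.0³·17) = 9.6823 N/mm = 9682.3 N/m
Wire length L = πDN_a = π·20.0·17 = 1068.1 mm
m = ρ·(πd²/4)·L = 7920 × 9.6211×10⁻⁶ m² × 1.0681 m = 0.081392 kg
f_n = ½√(k/m) = 0.5·√(9682.3/0.081392) = 0.5·√(1.1896e+05) = 172.45 Hz

172 Hz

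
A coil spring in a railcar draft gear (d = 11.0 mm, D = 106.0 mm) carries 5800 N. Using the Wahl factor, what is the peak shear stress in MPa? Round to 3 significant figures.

1350 MPa

Spring index C = D/d = 106.0/11.0 = 9.6364
K_W = (4C−1)/(4C−4) + 0.615/C = 37.545/34.545 + 0.0638 = 1.1507
τ₀ = 8FD/(πd³) = 8·5800·106.0/(π·11.0³) = 4.9184e+06/4181.5 = 1176.2 MPa
τ_max = K·τ₀ = 1.1507 × 1176.2 = 1353.5 MPa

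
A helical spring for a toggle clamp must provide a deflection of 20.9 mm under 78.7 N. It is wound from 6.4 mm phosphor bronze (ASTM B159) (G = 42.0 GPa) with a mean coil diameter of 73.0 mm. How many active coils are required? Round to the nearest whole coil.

Required rate k = F/δ = 78.7/20.9 = 3.7656 N/mm
N_a = Gd⁴/(8D³k) = (42.0×10³ × 6.4⁴)/(8 × 73.0³ × 3.7656)
    = 7.04643e+07 / 1.17189e+07 = 6.013 → 6 coils

6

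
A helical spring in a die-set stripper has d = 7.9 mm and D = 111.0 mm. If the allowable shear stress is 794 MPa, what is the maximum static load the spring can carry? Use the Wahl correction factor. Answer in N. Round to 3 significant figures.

1260 N

C = D/d = 111.0/7.9 = 14.0506
K_W = (4C−1)/(4C−4) + 0.615/C = 55.203/52.203 + 0.0438 = 1.1012
τ_max = K·8FD/(πd³) → F_max = τ_allow·πd³/(8DK)
F_max = 794·π·7.9³/(8·111.0·1.1012) = 1.2298e+06/977.9 = 1257.6 N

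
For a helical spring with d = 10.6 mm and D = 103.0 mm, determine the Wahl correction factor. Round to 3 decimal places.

1.149

C = D/d = 103.0/10.6 = 9.7170
K_W = (4C−1)/(4C−4) + 0.615/C = 37.868/34.868 + 0.0633 = 1.1493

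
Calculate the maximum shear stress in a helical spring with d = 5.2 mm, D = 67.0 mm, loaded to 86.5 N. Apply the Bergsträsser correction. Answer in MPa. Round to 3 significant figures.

Spring index C = D/d = 67.0/5.2 = 12.8846
K_B = (4C+2)/(4C−3) = 53.538/48.538 = 1.1030
τ₀ = 8FD/(πd³) = 8·86.5·67.0/(π·5.2³) = 46364/441.73 = 104.96 MPa
τ_max = K·τ₀ = 1.1030 × 104.96 = 115.77 MPa

116 MPa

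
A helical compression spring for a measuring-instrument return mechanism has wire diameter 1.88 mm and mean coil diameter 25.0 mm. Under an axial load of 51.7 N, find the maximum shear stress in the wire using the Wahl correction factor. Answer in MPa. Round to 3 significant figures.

Spring index C = D/d = 25.0/1.88 = 13.2979
K_W = (4C−1)/(4C−4) + 0.615/C = 52.191/49.191 + 0.0462 = 1.1072
τ₀ = 8FD/(πd³) = 8·51.7·25.0/(π·1.88³) = 10340/20.875 = 495.33 MPa
τ_max = K·τ₀ = 1.1072 × 495.33 = 548.45 MPa

548 MPa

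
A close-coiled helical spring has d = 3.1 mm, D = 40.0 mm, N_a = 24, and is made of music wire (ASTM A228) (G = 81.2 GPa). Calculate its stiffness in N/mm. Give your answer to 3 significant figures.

0.610 N/mm

k = Gd⁴/(8D³N_a) = (81.2×10³ × 3.1⁴) / (8 × 40.0³ × 24)
  = 7.49899e+06 / 1.2288e+07 = 0.61027 N/mm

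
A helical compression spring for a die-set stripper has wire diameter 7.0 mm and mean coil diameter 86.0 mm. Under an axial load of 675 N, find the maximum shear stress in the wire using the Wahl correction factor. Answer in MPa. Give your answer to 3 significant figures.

481 MPa

Spring index C = D/d = 86.0/7.0 = 12.2857
K_W = (4C−1)/(4C−4) + 0.615/C = 48.143/45.143 + 0.0501 = 1.1165
τ₀ = 8FD/(πd³) = 8·675·86.0/(π·7.0³) = 464400/1077.6 = 430.97 MPa
τ_max = K·τ₀ = 1.1165 × 430.97 = 481.19 MPa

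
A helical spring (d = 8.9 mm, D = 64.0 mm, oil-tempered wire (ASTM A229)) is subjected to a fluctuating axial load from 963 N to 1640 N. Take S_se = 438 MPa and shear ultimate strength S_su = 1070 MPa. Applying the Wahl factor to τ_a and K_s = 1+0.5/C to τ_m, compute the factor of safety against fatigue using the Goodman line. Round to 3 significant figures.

C = D/d = 64.0/8.9 = 7.1910; K_W = (4C−1)/(4C−4)+0.615/C = 1.2067; K_s = 1+0.5/C = 1.0695
F_a = (F_max−F_min)/2 = 338.5 N; F_m = (F_max+F_min)/2 = 1301.5 N
τ_a = K_W·8F_aD/(πd³) = 1.2067 × 78.254 = 94.427 MPa
τ_m = K_s·8F_mD/(πd³) = 1.0695 × 300.88 = 321.8 MPa
Goodman: 1/n_f = τ_a/S_se + τ_m/S_su = 94.427/438 + 321.8/1070 = 0.21559 + 0.30075 = 0.51634
n_f = 1/0.51634 = 1.937

1.94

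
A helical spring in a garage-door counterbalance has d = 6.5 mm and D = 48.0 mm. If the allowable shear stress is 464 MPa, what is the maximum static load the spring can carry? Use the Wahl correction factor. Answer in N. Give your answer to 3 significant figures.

868 N

C = D/d = 48.0/6.5 = 7.3846
K_W = (4C−1)/(4C−4) + 0.615/C = 28.538/25.538 + 0.0833 = 1.2008
τ_max = K·8FD/(πd³) → F_max = τ_allow·πd³/(8DK)
F_max = 464·π·6.5³/(8·48.0·1.2008) = 4.0032e+05/461.09 = 868.21 N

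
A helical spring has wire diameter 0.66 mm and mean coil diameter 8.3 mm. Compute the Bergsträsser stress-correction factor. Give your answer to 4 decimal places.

1.1057

C = D/d = 8.3/0.66 = 12.5758
K_B = (4C+2)/(4C−3) = 52.303/47.303 = 1.1057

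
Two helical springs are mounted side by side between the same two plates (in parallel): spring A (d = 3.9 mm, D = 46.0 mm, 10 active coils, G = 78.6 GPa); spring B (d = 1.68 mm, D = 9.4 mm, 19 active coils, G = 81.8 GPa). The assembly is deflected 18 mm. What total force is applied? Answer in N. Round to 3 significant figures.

k_A = Gd⁴/(8D³N_a) = (78.6×10³)(3.9⁴)/(8·46.0³·10) = 2.3352 N/mm
k_B = Gd⁴/(8D³N_a) = (81.8×10³)(1.68⁴)/(8·9.4³·19) = 5.1613 N/mm
Parallel: k_eq = 2.3352 + 5.1613 = 7.4965 N/mm
F = k_eq·δ = 7.4965·18 = 134.94 N

135 N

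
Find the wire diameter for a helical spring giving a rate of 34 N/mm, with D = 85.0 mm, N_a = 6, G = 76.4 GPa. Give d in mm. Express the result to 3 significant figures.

d = (8D³N_a·k / G)^(1/4) = (8·85.0³·6·34 / (76.4×10³))^0.25
  = (13118)^0.25 = 10.7021 mm

10.7 mm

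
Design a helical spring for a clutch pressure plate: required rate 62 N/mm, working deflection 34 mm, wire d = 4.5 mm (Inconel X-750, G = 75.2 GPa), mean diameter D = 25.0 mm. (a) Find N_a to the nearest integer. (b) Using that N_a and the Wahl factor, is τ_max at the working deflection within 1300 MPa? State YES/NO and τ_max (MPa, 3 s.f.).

(a) 4 coils; (b) NO, τ_max = 1870 MPa

N_a = Gd⁴/(8D³k) = (75.2×10³)(4.5⁴)/(8·25.0³·62) = 3.979 → N_a = 4
Actual rate k = Gd⁴/(8D³·4) = 61.673 N/mm
Working load F = kδ = 61.673·34 = 2096.9 N
C = 25.0/4.5 = 5.5556; K_W = (4C−1)/(4C−4)+0.615/C = 1.2753
τ_max = K_W·8FD/(πd³) = 1.2753·1464.9 = 1868.3 MPa
τ_max > 1300 MPa → exceeds allowable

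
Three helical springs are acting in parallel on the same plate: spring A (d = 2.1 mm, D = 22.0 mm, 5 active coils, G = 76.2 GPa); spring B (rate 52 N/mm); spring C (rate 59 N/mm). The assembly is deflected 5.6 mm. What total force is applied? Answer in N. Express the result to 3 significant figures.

k_A = Gd⁴/(8D³N_a) = (76.2×10³)(2.1⁴)/(8·22.0³·5) = 3.4794 N/mm
Parallel: k_eq = 3.4794 + 52 + 59 = 114.48 N/mm
F = k_eq·δ = 114.48·5.6 = 641.08 N

641 N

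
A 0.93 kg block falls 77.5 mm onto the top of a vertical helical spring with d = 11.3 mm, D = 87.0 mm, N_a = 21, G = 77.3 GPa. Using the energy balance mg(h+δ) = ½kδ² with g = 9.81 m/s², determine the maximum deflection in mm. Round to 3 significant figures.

k = Gd⁴/(8D³N_a) = (77.3×10³)(11.3⁴)/(8·87.0³·21) = 11.393 N/mm
W = mg = 0.93 × 9.81 = 9.1233 N
½kδ² − Wδ − Wh = 0 → δ = (W + √(W² + 2kWh))/k
δ = (9.1233 + √(83.235 + 16110.5))/11.393 = (9.1233 + 127.25)/11.393 = 11.971 mm

12.0 mm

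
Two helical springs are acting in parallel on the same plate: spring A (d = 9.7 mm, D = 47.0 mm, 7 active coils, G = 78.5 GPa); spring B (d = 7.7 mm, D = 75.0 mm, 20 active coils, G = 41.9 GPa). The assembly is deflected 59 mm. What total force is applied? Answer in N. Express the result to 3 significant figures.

k_A = Gd⁴/(8D³N_a) = (78.5×10³)(9.7⁴)/(8·47.0³·7) = 119.53 N/mm
k_B = Gd⁴/(8D³N_a) = (41.9×10³)(7.7⁴)/(8·75.0³·20) = 2.1821 N/mm
Parallel: k_eq = 119.53 + 2.1821 = 121.71 N/mm
F = k_eq·δ = 121.71·59 = 7181 N

7180 N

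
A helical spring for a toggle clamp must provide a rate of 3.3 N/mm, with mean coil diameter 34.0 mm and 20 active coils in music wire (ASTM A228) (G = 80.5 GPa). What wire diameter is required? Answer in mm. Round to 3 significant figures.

4.01 mm

d = (8D³N_a·k / G)^(1/4) = (8·34.0³·20·3.3 / (80.5×10³))^0.25
  = (257.8)^0.25 = 4.0070 mm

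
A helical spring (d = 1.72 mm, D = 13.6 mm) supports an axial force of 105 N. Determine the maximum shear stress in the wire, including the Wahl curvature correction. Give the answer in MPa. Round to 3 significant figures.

848 MPa

Spring index C = D/d = 13.6/1.72 = 7.9070
K_W = (4C−1)/(4C−4) + 0.615/C = 30.628/27.628 + 0.0778 = 1.1864
τ₀ = 8FD/(πd³) = 8·105·13.6/(π·1.72³) = 11424/15.986 = 714.63 MPa
τ_max = K·τ₀ = 1.1864 × 714.63 = 847.82 MPa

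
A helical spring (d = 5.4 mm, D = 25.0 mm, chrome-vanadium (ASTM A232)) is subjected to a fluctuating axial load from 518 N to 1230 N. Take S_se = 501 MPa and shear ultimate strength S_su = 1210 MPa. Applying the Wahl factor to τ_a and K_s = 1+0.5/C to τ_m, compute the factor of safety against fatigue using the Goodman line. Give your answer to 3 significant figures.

C = D/d = 25.0/5.4 = 4.6296; K_W = (4C−1)/(4C−4)+0.615/C = 1.3395; K_s = 1+0.5/C = 1.1080
F_a = (F_max−F_min)/2 = 356 N; F_m = (F_max+F_min)/2 = 874 N
τ_a = K_W·8F_aD/(πd³) = 1.3395 × 143.93 = 192.79 MPa
τ_m = K_s·8F_mD/(πd³) = 1.1080 × 353.35 = 391.52 MPa
Goodman: 1/n_f = τ_a/S_se + τ_m/S_su = 192.79/501 + 391.52/1210 = 0.38481 + 0.32357 = 0.70838
n_f = 1/0.70838 = 1.412

1.41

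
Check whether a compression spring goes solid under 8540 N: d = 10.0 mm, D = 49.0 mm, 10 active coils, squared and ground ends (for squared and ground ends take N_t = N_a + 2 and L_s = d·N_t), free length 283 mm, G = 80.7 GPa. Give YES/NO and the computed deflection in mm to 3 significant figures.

NO, δ = 99.6 mm

k = Gd⁴/(8D³N_a) = (80.7×10³)(10.0⁴)/(8·49.0³·10) = 85.742 N/mm
N_t = 12; L_s = 10.0·12 = 120 mm; δ_solid = L₀ − L_s = 283 − 120 = 163 mm
δ = F/k = 8540/85.742 = 99.601 mm
δ < δ_solid → spring does not go solid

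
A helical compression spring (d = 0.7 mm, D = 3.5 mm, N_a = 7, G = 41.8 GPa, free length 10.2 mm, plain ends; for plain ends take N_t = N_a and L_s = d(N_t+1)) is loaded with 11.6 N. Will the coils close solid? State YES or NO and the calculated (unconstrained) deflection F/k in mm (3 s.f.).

k = Gd⁴/(8D³N_a) = (41.8×10³)(0.7⁴)/(8·3.5³·7) = 4.18 N/mm
N_t = 7; L_s = 0.7·8 = 5.6 mm; δ_solid = L₀ − L_s = 10.2 − 5.6 = 4.6 mm
δ = F/k = 11.6/4.18 = 2.7751 mm
δ < δ_solid → spring does not go solid

NO, δ = 2.78 mm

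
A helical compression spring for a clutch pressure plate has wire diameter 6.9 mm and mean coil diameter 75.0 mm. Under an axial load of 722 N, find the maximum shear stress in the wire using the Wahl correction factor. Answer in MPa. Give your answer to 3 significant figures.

Spring index C = D/d = 75.0/6.9 = 10.8696
K_W = (4C−1)/(4C−4) + 0.615/C = 42.478/39.478 + 0.0566 = 1.1326
τ₀ = 8FD/(πd³) = 8·722·75.0/(π·6.9³) = 433200/1032 = 419.75 MPa
τ_max = K·τ₀ = 1.1326 × 419.75 = 475.4 MPa

475 MPa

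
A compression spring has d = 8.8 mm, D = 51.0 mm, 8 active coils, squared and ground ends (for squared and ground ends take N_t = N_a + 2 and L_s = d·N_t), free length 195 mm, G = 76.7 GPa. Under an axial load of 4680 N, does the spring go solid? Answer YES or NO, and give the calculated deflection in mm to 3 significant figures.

NO, δ = 86.4 mm

k = Gd⁴/(8D³N_a) = (76.7×10³)(8.8⁴)/(8·51.0³·8) = 54.18 N/mm
N_t = 10; L_s = 8.8·10 = 88 mm; δ_solid = L₀ − L_s = 195 − 88 = 107 mm
δ = F/k = 4680/54.18 = 86.379 mm
δ < δ_solid → spring does not go solid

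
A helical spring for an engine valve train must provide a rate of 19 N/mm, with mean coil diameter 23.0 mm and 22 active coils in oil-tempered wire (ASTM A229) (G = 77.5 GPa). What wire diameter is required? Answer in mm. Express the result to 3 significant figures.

4.79 mm

d = (8D³N_a·k / G)^(1/4) = (8·23.0³·22·19 / (77.5×10³))^0.25
  = (524.99)^0.25 = 4.7867 mm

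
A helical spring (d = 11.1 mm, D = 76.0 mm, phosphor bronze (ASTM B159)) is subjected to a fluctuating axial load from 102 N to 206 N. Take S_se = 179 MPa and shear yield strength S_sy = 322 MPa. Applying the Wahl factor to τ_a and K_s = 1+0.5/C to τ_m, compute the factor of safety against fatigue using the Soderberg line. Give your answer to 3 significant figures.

C = D/d = 76.0/11.1 = 6.8468; K_W = (4C−1)/(4C−4)+0.615/C = 1.2181; K_s = 1+0.5/C = 1.0730
F_a = (F_max−F_min)/2 = 52 N; F_m = (F_max+F_min)/2 = 154 N
τ_a = K_W·8F_aD/(πd³) = 1.2181 × 7.3585 = 8.9633 MPa
τ_m = K_s·8F_mD/(πd³) = 1.0730 × 21.792 = 23.384 MPa
Soderberg: 1/n_f = τ_a/S_se + τ_m/S_sy = 8.9633/179 + 23.384/322 = 0.05007 + 0.07262 = 0.1227
n_f = 1/0.1227 = 8.15

8.15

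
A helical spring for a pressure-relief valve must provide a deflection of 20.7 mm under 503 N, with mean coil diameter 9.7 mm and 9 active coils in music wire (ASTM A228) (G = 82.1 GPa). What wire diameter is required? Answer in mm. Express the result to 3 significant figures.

Required rate k = F/δ = 503/20.7 = 24.3 N/mm
d = (8D³N_a·k / G)^(1/4) = (8·9.7³·9·24.3 / (82.1×10³))^0.25
  = (19.449)^0.25 = 2.1000 mm

2.10 mm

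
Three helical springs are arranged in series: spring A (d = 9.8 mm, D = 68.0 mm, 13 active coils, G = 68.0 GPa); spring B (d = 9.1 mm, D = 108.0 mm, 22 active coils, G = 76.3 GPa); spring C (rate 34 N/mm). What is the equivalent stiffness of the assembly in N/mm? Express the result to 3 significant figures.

1.98 N/mm

k_A = Gd⁴/(8D³N_a) = (68.0×10³)(9.8⁴)/(8·68.0³·13) = 19.18 N/mm
k_B = Gd⁴/(8D³N_a) = (76.3×10³)(9.1⁴)/(8·108.0³·22) = 2.36 N/mm
Series: 1/k_eq = 1/19.18 + 1/2.36 + 1/34 = 0.50528; k_eq = 1.9791 N/mm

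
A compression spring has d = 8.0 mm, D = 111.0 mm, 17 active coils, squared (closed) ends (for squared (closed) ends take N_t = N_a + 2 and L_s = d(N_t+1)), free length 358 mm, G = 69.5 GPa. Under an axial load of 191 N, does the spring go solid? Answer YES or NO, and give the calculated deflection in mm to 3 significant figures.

k = Gd⁴/(8D³N_a) = (69.5×10³)(8.0⁴)/(8·111.0³·17) = 1.5305 N/mm
N_t = 19; L_s = 8.0·20 = 160 mm; δ_solid = L₀ − L_s = 358 − 160 = 198 mm
δ = F/k = 191/1.5305 = 124.79 mm
δ < δ_solid → spring does not go solid

NO, δ = 125 mm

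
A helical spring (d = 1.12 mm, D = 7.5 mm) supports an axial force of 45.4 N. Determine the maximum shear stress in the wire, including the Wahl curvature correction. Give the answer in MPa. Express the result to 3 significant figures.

755 MPa

Spring index C = D/d = 7.5/1.12 = 6.6964
K_W = (4C−1)/(4C−4) + 0.615/C = 25.786/22.786 + 0.0918 = 1.2235
τ₀ = 8FD/(πd³) = 8·45.4·7.5/(π·1.12³) = 2724/4.4137 = 617.17 MPa
τ_max = K·τ₀ = 1.2235 × 617.17 = 755.11 MPa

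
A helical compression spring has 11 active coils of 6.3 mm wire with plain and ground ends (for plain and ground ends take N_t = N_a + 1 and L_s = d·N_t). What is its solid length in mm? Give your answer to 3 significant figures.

75.6 mm

plain and ground ends: N_t = N_a + 1 = 11 + 1 = 12
L_s = d·N_t = 6.3 × 12 = 75.6 mm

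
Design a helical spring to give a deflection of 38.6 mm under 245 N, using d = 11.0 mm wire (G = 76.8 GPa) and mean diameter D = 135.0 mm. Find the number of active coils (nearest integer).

Required rate k = F/δ = 245/38.6 = 6.3472 N/mm
N_a = Gd⁴/(8D³k) = (76.8×10³ × 11.0⁴)/(8 × 135.0³ × 6.3472)
    = 1.12443e+09 / 1.24931e+08 = 9 → 9 coils

9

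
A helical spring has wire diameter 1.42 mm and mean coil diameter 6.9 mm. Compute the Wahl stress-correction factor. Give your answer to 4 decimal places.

C = D/d = 6.9/1.42 = 4.8592
K_W = (4C−1)/(4C−4) + 0.615/C = 18.437/15.437 + 0.1266 = 1.3209

1.3209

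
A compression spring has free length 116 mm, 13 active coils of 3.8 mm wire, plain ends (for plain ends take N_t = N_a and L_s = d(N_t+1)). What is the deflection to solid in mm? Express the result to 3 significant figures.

N_t = 13; L_s = 3.8·14 = 53.2 mm
δ_solid = L₀ − L_s = 116 − 53.2 = 62.8 mm

62.8 mm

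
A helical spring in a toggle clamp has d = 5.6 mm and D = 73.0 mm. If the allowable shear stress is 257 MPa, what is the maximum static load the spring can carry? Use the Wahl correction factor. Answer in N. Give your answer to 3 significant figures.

C = D/d = 73.0/5.6 = 13.0357
K_W = (4C−1)/(4C−4) + 0.615/C = 51.143/48.143 + 0.0472 = 1.1095
τ_max = K·8FD/(πd³) → F_max = τ_allow·πd³/(8DK)
F_max = 257·π·5.6³/(8·73.0·1.1095) = 1.4179e+05/647.94 = 218.83 N

219 N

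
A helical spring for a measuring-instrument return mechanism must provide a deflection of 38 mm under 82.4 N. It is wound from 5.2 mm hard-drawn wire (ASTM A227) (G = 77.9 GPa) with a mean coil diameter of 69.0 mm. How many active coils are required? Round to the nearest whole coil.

10

Required rate k = F/δ = 82.4/38 = 2.1684 N/mm
N_a = Gd⁴/(8D³k) = (77.9×10³ × 5.2⁴)/(8 × 69.0³ × 2.1684)
    = 5.69575e+07 / 5.69877e+06 = 9.995 → 10 coils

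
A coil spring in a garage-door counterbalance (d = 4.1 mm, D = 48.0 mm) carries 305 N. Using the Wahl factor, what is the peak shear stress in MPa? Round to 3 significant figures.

Spring index C = D/d = 48.0/4.1 = 11.7073
K_W = (4C−1)/(4C−4) + 0.615/C = 45.829/42.829 + 0.0525 = 1.1226
τ₀ = 8FD/(πd³) = 8·305·48.0/(π·4.1³) = 117120/216.52 = 540.92 MPa
τ_max = K·τ₀ = 1.1226 × 540.92 = 607.22 MPa

607 MPa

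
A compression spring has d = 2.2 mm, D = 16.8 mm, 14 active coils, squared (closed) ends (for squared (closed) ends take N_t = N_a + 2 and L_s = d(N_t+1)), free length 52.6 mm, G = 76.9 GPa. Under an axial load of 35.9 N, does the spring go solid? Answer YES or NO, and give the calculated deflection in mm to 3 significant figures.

NO, δ = 10.6 mm

k = Gd⁴/(8D³N_a) = (76.9×10³)(2.2⁴)/(8·16.8³·14) = 3.3921 N/mm
N_t = 16; L_s = 2.2·17 = 37.4 mm; δ_solid = L₀ − L_s = 52.6 − 37.4 = 15.2 mm
δ = F/k = 35.9/3.3921 = 10.583 mm
δ < δ_solid → spring does not go solid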